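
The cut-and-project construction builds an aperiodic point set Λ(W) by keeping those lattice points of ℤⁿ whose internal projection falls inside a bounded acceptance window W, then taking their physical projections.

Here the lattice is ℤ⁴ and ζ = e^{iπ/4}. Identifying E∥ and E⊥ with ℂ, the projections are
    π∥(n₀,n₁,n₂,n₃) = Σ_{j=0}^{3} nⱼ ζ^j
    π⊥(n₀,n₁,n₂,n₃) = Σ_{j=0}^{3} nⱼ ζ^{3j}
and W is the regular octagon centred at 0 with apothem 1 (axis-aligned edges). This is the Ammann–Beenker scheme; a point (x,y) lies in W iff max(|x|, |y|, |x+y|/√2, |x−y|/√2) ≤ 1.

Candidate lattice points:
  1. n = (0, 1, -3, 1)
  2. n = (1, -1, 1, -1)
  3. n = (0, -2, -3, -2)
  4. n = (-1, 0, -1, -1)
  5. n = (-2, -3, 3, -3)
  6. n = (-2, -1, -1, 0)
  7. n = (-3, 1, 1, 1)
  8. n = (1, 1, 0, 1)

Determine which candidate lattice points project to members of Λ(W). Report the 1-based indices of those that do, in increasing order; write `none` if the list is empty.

3

With ζ = e^{iπ/4} the internal vectors are ζ^0,ζ^3,ζ^6,ζ^9.
#1 (0, 1, -3, 1): internal (0.000000, 4.414214); octagon support 4.414214 vs apothem 1 → ∉ W
#2 (1, -1, 1, -1): internal (1.000000, -2.414214); octagon support 2.414214 vs apothem 1 → ∉ W
#3 (0, -2, -3, -2): internal (0.000000, 0.171573); octagon support 0.171573 vs apothem 1 → ∈ W
#4 (-1, 0, -1, -1): internal (-1.707107, 0.292893); octagon support 1.707107 vs apothem 1 → ∉ W
#5 (-2, -3, 3, -3): internal (-2.000000, -7.242641); octagon support 7.242641 vs apothem 1 → ∉ W
#6 (-2, -1, -1, 0): internal (-1.292893, 0.292893); octagon support 1.292893 vs apothem 1 → ∉ W
#7 (-3, 1, 1, 1): internal (-3.000000, 0.414214); octagon support 3.000000 vs apothem 1 → ∉ W
#8 (1, 1, 0, 1): internal (1.000000, 1.414214); octagon support 1.707107 vs apothem 1 → ∉ W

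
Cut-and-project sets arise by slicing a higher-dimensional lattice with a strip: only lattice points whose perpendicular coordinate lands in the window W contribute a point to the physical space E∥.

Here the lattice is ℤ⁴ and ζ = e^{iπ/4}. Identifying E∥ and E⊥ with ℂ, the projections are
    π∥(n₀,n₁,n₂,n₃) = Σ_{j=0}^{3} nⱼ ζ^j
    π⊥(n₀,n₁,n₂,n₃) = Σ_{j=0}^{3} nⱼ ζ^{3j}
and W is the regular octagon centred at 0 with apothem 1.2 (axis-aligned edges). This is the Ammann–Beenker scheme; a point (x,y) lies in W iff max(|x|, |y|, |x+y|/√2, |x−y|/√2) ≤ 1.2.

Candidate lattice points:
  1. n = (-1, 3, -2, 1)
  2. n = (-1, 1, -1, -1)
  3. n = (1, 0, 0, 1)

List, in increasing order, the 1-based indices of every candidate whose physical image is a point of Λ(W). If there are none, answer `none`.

With ζ = e^{iπ/4} the internal vectors are ζ^0,ζ^3,ζ^6,ζ^9.
candidate 1: n = (-1, 3, -2, 1) → π⊥ ≈ (-2.4142, +4.8284); max(|x|,|y|,|x±y|/√2) = 5.1213 > 1.2 ⇒ ∉ W
candidate 2: n = (-1, 1, -1, -1) → π⊥ ≈ (-2.4142, +1.0000); max(|x|,|y|,|x±y|/√2) = 2.4142 > 1.2 ⇒ ∉ W
candidate 3: n = (1, 0, 0, 1) → π⊥ ≈ (+1.7071, +0.7071); max(|x|,|y|,|x±y|/√2) = 1.7071 > 1.2 ⇒ ∉ W

none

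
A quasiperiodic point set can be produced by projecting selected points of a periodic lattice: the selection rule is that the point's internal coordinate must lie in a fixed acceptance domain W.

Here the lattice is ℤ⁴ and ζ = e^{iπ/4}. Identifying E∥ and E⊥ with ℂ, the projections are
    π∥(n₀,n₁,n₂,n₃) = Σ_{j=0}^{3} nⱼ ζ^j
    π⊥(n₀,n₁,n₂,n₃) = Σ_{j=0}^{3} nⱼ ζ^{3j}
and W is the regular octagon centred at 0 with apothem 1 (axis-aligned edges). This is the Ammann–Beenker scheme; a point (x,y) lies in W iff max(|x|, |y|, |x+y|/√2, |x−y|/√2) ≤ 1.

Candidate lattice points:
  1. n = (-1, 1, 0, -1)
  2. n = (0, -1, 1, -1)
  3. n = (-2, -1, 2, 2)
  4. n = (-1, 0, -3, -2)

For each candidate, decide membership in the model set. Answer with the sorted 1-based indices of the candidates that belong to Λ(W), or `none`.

none

π⊥(n) = n₀ + n₁ζ³ + n₂ζ⁶ + n₃ζ⁹ where ζ = e^{iπ/4}.
#1 (-1, 1, 0, -1): internal (-2.41421, 0.00000); octagon support 2.41421 vs apothem 1 → ∉ W
#2 (0, -1, 1, -1): internal (0.00000, -2.41421); octagon support 2.41421 vs apothem 1 → ∉ W
#3 (-2, -1, 2, 2): internal (0.12132, -1.29289); octagon support 1.29289 vs apothem 1 → ∉ W
#4 (-1, 0, -3, -2): internal (-2.41421, 1.58579); octagon support 2.82843 vs apothem 1 → ∉ W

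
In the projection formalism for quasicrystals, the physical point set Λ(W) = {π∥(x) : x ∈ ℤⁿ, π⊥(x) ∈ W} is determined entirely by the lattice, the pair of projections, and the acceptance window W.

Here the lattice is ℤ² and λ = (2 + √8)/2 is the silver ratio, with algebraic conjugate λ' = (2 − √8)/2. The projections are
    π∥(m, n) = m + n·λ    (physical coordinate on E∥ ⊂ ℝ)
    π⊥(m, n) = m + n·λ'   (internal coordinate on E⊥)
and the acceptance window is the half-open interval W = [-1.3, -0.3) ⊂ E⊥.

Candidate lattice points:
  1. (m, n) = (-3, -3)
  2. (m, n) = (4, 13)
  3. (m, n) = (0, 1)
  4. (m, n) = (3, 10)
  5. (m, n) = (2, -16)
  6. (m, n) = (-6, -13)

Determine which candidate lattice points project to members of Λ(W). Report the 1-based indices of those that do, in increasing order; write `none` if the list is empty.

Numerically λ ≈ 2.4142 and λ' = −1/λ ≈ -0.4142.
candidate 1: (m,n)=(-3,-3) → π∥ = -3-3·λ ≈ -10.2426, π⊥ = -3-3·λ' ≈ -1.7574 ∉ [-1.3, -0.3) ⇒ out
candidate 2: (m,n)=(4,13) → π∥ = 4+13·λ ≈ 35.3848, π⊥ = 4+13·λ' ≈ -1.3848 ∉ [-1.3, -0.3) ⇒ out
candidate 3: (m,n)=(0,1) → π∥ = 0+1·λ ≈ 2.4142, π⊥ = 0+1·λ' ≈ -0.4142 ∈ [-1.3, -0.3) ⇒ IN Λ
candidate 4: (m,n)=(3,10) → π∥ = 3+10·λ ≈ 27.1421, π⊥ = 3+10·λ' ≈ -1.1421 ∈ [-1.3, -0.3) ⇒ IN Λ
candidate 5: (m,n)=(2,-16) → π∥ = 2-16·λ ≈ -36.6274, π⊥ = 2-16·λ' ≈ 8.6274 ∉ [-1.3, -0.3) ⇒ out
candidate 6: (m,n)=(-6,-13) → π∥ = -6-13·λ ≈ -37.3848, π⊥ = -6-13·λ' ≈ -0.6152 ∈ [-1.3, -0.3) ⇒ IN Λ

3, 4, 6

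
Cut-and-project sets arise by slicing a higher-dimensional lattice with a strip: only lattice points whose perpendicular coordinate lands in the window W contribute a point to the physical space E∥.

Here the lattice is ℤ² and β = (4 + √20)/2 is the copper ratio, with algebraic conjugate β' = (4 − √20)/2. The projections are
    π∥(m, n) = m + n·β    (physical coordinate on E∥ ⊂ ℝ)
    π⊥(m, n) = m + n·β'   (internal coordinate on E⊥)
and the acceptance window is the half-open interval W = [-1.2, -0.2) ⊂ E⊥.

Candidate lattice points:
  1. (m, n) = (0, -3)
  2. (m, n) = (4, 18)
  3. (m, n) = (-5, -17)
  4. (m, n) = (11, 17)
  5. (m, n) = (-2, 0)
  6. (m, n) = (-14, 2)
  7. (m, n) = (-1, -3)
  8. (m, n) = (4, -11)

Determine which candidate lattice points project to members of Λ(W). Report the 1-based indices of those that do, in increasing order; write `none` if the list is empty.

Numerically β ≈ 4.2361 and β' = −1/β ≈ -0.2361.
candidate 1: (m,n)=(0,-3) → π∥ = 0-3·β ≈ -12.7082, π⊥ = 0-3·β' ≈ 0.7082 ∉ [-1.2, -0.2) ⇒ out
candidate 2: (m,n)=(4,18) → π∥ = 4+18·β ≈ 80.2492, π⊥ = 4+18·β' ≈ -0.2492 ∈ [-1.2, -0.2) ⇒ IN Λ
candidate 3: (m,n)=(-5,-17) → π∥ = -5-17·β ≈ -77.0132, π⊥ = -5-17·β' ≈ -0.9868 ∈ [-1.2, -0.2) ⇒ IN Λ
candidate 4: (m,n)=(11,17) → π∥ = 11+17·β ≈ 83.0132, π⊥ = 11+17·β' ≈ 6.9868 ∉ [-1.2, -0.2) ⇒ out
candidate 5: (m,n)=(-2,0) → π∥ = -2+0·β ≈ -2.0000, π⊥ = -2+0·β' ≈ -2.0000 ∉ [-1.2, -0.2) ⇒ out
candidate 6: (m,n)=(-14,2) → π∥ = -14+2·β ≈ -5.5279, π⊥ = -14+2·β' ≈ -14.4721 ∉ [-1.2, -0.2) ⇒ out
candidate 7: (m,n)=(-1,-3) → π∥ = -1-3·β ≈ -13.7082, π⊥ = -1-3·β' ≈ -0.2918 ∈ [-1.2, -0.2) ⇒ IN Λ
candidate 8: (m,n)=(4,-11) → π∥ = 4-11·β ≈ -42.5967, π⊥ = 4-11·β' ≈ 6.5967 ∉ [-1.2, -0.2) ⇒ out

2, 3, 7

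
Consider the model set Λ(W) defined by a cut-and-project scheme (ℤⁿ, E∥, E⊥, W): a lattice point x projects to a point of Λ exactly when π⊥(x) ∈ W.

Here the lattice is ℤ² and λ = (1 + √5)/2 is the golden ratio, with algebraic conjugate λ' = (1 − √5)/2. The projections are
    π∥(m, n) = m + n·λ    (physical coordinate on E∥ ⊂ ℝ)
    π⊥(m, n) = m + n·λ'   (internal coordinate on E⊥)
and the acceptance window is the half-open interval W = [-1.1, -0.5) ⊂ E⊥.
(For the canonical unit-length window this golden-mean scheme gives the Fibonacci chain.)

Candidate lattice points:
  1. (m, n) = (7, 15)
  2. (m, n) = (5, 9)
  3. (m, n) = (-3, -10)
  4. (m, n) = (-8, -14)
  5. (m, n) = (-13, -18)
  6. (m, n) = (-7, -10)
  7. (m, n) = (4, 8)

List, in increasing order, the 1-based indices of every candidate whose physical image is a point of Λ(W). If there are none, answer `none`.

2, 6, 7

Compute λ' = (1−√5)/2 = -0.6180, so π⊥(m,n) = m -0.6180·n.
[1] lift (7,15): star map gives -2.2705; window check -1.1 ≤ -2.2705 < -0.5 is false → out
[2] lift (5,9): star map gives -0.5623; window check -1.1 ≤ -0.5623 < -0.5 is true → IN Λ
[3] lift (-3,-10): star map gives 3.1803; window check -1.1 ≤ 3.1803 < -0.5 is false → out
[4] lift (-8,-14): star map gives 0.6525; window check -1.1 ≤ 0.6525 < -0.5 is false → out
[5] lift (-13,-18): star map gives -1.8754; window check -1.1 ≤ -1.8754 < -0.5 is false → out
[6] lift (-7,-10): star map gives -0.8197; window check -1.1 ≤ -0.8197 < -0.5 is true → IN Λ
[7] lift (4,8): star map gives -0.9443; window check -1.1 ≤ -0.9443 < -0.5 is true → IN Λ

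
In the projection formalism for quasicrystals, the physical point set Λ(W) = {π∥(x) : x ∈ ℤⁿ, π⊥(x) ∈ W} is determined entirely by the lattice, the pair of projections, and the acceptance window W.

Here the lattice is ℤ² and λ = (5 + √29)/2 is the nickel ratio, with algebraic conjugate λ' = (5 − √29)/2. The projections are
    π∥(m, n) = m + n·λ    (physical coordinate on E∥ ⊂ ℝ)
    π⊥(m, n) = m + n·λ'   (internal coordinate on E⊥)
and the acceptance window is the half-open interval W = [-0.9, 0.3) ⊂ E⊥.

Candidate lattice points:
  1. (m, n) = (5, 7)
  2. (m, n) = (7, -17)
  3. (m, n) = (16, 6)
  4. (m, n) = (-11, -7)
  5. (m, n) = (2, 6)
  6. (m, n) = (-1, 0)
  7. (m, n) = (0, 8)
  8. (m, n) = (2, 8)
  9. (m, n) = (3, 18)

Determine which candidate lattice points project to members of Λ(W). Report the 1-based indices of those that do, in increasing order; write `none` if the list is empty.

Numerically λ ≈ 5.1926 and λ' = −1/λ ≈ -0.1926.
candidate 1: (m,n)=(5,7) → π∥ = 5+7·λ ≈ 41.3481, π⊥ = 5+7·λ' ≈ 3.6519 ∉ [-0.9, 0.3) ⇒ out
candidate 2: (m,n)=(7,-17) → π∥ = 7-17·λ ≈ -81.2739, π⊥ = 7-17·λ' ≈ 10.2739 ∉ [-0.9, 0.3) ⇒ out
candidate 3: (m,n)=(16,6) → π∥ = 16+6·λ ≈ 47.1555, π⊥ = 16+6·λ' ≈ 14.8445 ∉ [-0.9, 0.3) ⇒ out
candidate 4: (m,n)=(-11,-7) → π∥ = -11-7·λ ≈ -47.3481, π⊥ = -11-7·λ' ≈ -9.6519 ∉ [-0.9, 0.3) ⇒ out
candidate 5: (m,n)=(2,6) → π∥ = 2+6·λ ≈ 33.1555, π⊥ = 2+6·λ' ≈ 0.8445 ∉ [-0.9, 0.3) ⇒ out
candidate 6: (m,n)=(-1,0) → π∥ = -1+0·λ ≈ -1.0000, π⊥ = -1+0·λ' ≈ -1.0000 ∉ [-0.9, 0.3) ⇒ out
candidate 7: (m,n)=(0,8) → π∥ = 0+8·λ ≈ 41.5407, π⊥ = 0+8·λ' ≈ -1.5407 ∉ [-0.9, 0.3) ⇒ out
candidate 8: (m,n)=(2,8) → π∥ = 2+8·λ ≈ 43.5407, π⊥ = 2+8·λ' ≈ 0.4593 ∉ [-0.9, 0.3) ⇒ out
candidate 9: (m,n)=(3,18) → π∥ = 3+18·λ ≈ 96.4665, π⊥ = 3+18·λ' ≈ -0.4665 ∈ [-0.9, 0.3) ⇒ IN Λ

9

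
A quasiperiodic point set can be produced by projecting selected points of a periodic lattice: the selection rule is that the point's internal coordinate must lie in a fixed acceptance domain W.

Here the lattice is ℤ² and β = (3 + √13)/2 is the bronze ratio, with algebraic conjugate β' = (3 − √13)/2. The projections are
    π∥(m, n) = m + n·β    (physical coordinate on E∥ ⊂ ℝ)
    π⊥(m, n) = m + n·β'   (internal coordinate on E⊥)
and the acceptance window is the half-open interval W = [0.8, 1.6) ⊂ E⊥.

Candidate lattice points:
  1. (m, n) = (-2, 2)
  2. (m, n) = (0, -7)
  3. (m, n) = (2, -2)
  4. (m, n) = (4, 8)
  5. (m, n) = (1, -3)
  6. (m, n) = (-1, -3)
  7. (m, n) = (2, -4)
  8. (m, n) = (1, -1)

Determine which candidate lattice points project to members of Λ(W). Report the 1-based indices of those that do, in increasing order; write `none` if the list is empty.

4, 8

β' = (3−√13)/2 ≈ -0.30278.
#1 (-2,2): internal coord -2 + (2)·β' = -2.60555; -2.60555 ∉ [0.8, 1.6) → out
#2 (0,-7): internal coord 0 + (-7)·β' = +2.11943; +2.11943 ∉ [0.8, 1.6) → out
#3 (2,-2): internal coord 2 + (-2)·β' = +2.60555; +2.60555 ∉ [0.8, 1.6) → out
#4 (4,8): internal coord 4 + (8)·β' = +1.57779; +1.57779 ∈ [0.8, 1.6) → IN Λ
#5 (1,-3): internal coord 1 + (-3)·β' = +1.90833; +1.90833 ∉ [0.8, 1.6) → out
#6 (-1,-3): internal coord -1 + (-3)·β' = -0.09167; -0.09167 ∉ [0.8, 1.6) → out
#7 (2,-4): internal coord 2 + (-4)·β' = +3.21110; +3.21110 ∉ [0.8, 1.6) → out
#8 (1,-1): internal coord 1 + (-1)·β' = +1.30278; +1.30278 ∈ [0.8, 1.6) → IN Λ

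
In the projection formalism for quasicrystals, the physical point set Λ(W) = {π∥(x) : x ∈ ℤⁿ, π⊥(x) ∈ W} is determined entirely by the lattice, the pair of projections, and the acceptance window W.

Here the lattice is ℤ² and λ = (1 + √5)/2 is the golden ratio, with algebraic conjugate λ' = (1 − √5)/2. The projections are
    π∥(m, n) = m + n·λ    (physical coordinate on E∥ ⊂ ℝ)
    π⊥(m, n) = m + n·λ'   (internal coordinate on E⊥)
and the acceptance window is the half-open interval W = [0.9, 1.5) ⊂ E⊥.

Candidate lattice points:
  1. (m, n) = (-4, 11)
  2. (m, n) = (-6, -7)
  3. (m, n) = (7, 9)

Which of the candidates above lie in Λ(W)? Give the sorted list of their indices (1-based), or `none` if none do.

3

Numerically λ ≈ 1.6180 and λ' = −1/λ ≈ -0.6180.
#1 (-4,11): internal coord -4 + (11)·λ' = -10.7984; -10.7984 ∉ [0.9, 1.5) → out
#2 (-6,-7): internal coord -6 + (-7)·λ' = -1.6738; -1.6738 ∉ [0.9, 1.5) → out
#3 (7,9): internal coord 7 + (9)·λ' = +1.4377; +1.4377 ∈ [0.9, 1.5) → IN Λ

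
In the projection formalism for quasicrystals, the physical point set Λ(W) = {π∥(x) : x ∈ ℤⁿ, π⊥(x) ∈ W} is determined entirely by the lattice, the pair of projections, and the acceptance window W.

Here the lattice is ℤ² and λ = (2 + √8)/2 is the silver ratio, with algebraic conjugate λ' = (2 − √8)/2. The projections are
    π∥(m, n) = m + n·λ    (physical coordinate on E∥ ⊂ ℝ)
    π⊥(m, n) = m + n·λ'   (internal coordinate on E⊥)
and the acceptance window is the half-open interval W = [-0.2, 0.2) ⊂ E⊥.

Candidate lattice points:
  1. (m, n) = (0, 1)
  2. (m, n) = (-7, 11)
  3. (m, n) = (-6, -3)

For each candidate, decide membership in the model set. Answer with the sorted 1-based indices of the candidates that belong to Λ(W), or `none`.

Numerically λ ≈ 2.414214 and λ' = −1/λ ≈ -0.414214.
candidate 1: (m,n)=(0,1) → π∥ = 0+1·λ ≈ 2.414214, π⊥ = 0+1·λ' ≈ -0.414214 ∉ [-0.2, 0.2) ⇒ out
candidate 2: (m,n)=(-7,11) → π∥ = -7+11·λ ≈ 19.556349, π⊥ = -7+11·λ' ≈ -11.556349 ∉ [-0.2, 0.2) ⇒ out
candidate 3: (m,n)=(-6,-3) → π∥ = -6-3·λ ≈ -13.242641, π⊥ = -6-3·λ' ≈ -4.757359 ∉ [-0.2, 0.2) ⇒ out

none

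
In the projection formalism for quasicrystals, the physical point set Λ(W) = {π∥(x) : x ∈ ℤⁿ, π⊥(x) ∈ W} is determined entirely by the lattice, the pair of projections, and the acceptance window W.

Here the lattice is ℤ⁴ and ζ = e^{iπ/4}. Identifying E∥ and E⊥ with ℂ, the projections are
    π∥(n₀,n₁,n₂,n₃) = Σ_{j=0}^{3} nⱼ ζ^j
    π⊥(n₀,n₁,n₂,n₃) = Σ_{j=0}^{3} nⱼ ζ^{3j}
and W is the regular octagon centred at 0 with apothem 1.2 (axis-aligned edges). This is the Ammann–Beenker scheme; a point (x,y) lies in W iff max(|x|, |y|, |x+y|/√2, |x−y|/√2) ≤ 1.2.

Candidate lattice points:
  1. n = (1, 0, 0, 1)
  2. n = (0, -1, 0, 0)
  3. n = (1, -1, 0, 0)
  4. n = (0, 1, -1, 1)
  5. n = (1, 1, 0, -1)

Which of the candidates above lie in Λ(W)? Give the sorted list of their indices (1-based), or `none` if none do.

π⊥(n) = n₀ + n₁ζ³ + n₂ζ⁶ + n₃ζ⁹ where ζ = e^{iπ/4}.
candidate 1: n = (1, 0, 0, 1) → π⊥ ≈ (+1.707107, +0.707107); max(|x|,|y|,|x±y|/√2) = 1.707107 > 1.2 ⇒ ∉ W
candidate 2: n = (0, -1, 0, 0) → π⊥ ≈ (+0.707107, -0.707107); max(|x|,|y|,|x±y|/√2) = 1.000000 ≤ 1.2 ⇒ ∈ W
candidate 3: n = (1, -1, 0, 0) → π⊥ ≈ (+1.707107, -0.707107); max(|x|,|y|,|x±y|/√2) = 1.707107 > 1.2 ⇒ ∉ W
candidate 4: n = (0, 1, -1, 1) → π⊥ ≈ (+0.000000, +2.414214); max(|x|,|y|,|x±y|/√2) = 2.414214 > 1.2 ⇒ ∉ W
candidate 5: n = (1, 1, 0, -1) → π⊥ ≈ (-0.414214, +0.000000); max(|x|,|y|,|x±y|/√2) = 0.414214 ≤ 1.2 ⇒ ∈ W

2, 5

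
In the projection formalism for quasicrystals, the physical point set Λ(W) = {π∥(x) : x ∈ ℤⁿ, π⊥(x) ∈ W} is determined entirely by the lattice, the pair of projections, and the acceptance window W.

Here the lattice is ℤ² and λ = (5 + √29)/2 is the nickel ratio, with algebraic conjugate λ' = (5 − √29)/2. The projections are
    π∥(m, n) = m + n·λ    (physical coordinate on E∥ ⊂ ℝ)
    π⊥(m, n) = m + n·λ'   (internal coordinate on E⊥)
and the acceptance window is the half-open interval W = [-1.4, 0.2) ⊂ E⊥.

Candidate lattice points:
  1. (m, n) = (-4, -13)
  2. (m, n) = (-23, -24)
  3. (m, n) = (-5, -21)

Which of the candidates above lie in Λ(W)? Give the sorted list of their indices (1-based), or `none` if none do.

Compute λ' = (5−√29)/2 = -0.19258, so π⊥(m,n) = m -0.19258·n.
#1 (-4,-13): internal coord -4 + (-13)·λ' = -1.49643; -1.49643 ∉ [-1.4, 0.2) → out
#2 (-23,-24): internal coord -23 + (-24)·λ' = -18.37802; -18.37802 ∉ [-1.4, 0.2) → out
#3 (-5,-21): internal coord -5 + (-21)·λ' = -0.95577; -0.95577 ∈ [-1.4, 0.2) → IN Λ

3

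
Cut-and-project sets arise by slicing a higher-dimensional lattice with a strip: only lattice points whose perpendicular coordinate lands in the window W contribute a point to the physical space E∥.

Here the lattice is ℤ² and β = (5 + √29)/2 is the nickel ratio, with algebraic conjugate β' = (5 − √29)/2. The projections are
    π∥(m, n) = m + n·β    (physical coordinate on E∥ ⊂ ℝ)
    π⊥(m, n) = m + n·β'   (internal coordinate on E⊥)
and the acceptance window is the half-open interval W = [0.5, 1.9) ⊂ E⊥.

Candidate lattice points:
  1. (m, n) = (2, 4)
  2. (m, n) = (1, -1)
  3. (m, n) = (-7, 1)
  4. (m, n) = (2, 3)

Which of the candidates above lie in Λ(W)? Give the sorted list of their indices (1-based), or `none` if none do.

1, 2, 4

Numerically β ≈ 5.1926 and β' = −1/β ≈ -0.1926.
#1 (2,4): internal coord 2 + (4)·β' = +1.2297; +1.2297 ∈ [0.5, 1.9) → IN Λ
#2 (1,-1): internal coord 1 + (-1)·β' = +1.1926; +1.1926 ∈ [0.5, 1.9) → IN Λ
#3 (-7,1): internal coord -7 + (1)·β' = -7.1926; -7.1926 ∉ [0.5, 1.9) → out
#4 (2,3): internal coord 2 + (3)·β' = +1.4223; +1.4223 ∈ [0.5, 1.9) → IN Λ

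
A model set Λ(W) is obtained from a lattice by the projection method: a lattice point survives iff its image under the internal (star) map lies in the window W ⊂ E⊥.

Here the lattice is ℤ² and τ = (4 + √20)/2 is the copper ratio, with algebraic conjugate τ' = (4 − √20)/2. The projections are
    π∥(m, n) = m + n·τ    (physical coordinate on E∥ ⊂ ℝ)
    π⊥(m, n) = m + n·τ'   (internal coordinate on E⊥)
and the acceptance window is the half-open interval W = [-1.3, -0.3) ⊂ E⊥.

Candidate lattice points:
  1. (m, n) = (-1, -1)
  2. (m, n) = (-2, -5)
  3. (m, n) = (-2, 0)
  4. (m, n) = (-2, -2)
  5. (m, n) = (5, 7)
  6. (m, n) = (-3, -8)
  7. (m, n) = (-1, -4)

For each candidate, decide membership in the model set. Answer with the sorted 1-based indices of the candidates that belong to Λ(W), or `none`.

1, 2, 6

Compute τ' = (4−√20)/2 = -0.2361, so π⊥(m,n) = m -0.2361·n.
[1] lift (-1,-1): star map gives -0.7639; window check -1.3 ≤ -0.7639 < -0.3 is true → IN Λ
[2] lift (-2,-5): star map gives -0.8197; window check -1.3 ≤ -0.8197 < -0.3 is true → IN Λ
[3] lift (-2,0): star map gives -2.0000; window check -1.3 ≤ -2.0000 < -0.3 is false → out
[4] lift (-2,-2): star map gives -1.5279; window check -1.3 ≤ -1.5279 < -0.3 is false → out
[5] lift (5,7): star map gives 3.3475; window check -1.3 ≤ 3.3475 < -0.3 is false → out
[6] lift (-3,-8): star map gives -1.1115; window check -1.3 ≤ -1.1115 < -0.3 is true → IN Λ
[7] lift (-1,-4): star map gives -0.0557; window check -1.3 ≤ -0.0557 < -0.3 is false → out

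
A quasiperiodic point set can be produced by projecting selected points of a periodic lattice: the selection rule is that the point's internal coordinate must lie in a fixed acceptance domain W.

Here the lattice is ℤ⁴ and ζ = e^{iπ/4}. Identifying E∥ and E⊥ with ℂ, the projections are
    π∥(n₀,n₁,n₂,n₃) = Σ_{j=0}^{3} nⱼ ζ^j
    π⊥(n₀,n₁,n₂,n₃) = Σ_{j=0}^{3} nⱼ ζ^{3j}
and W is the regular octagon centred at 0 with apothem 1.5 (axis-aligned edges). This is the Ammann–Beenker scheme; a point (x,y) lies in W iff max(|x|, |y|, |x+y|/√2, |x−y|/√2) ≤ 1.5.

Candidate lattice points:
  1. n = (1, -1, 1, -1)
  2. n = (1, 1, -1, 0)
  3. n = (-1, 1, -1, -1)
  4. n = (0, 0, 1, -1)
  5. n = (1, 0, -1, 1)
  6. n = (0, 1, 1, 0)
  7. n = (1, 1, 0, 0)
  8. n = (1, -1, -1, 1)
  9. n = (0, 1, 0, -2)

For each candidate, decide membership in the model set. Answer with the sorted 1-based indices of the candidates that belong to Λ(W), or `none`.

π⊥(n) = n₀ + n₁ζ³ + n₂ζ⁶ + n₃ζ⁹ where ζ = e^{iπ/4}.
#1 (1, -1, 1, -1): internal (1.000000, -2.414214); octagon support 2.414214 vs apothem 1.5 → ∉ W
#2 (1, 1, -1, 0): internal (0.292893, 1.707107); octagon support 1.707107 vs apothem 1.5 → ∉ W
#3 (-1, 1, -1, -1): internal (-2.414214, 1.000000); octagon support 2.414214 vs apothem 1.5 → ∉ W
#4 (0, 0, 1, -1): internal (-0.707107, -1.707107); octagon support 1.707107 vs apothem 1.5 → ∉ W
#5 (1, 0, -1, 1): internal (1.707107, 1.707107); octagon support 2.414214 vs apothem 1.5 → ∉ W
#6 (0, 1, 1, 0): internal (-0.707107, -0.292893); octagon support 0.707107 vs apothem 1.5 → ∈ W
#7 (1, 1, 0, 0): internal (0.292893, 0.707107); octagon support 0.707107 vs apothem 1.5 → ∈ W
#8 (1, -1, -1, 1): internal (2.414214, 1.000000); octagon support 2.414214 vs apothem 1.5 → ∉ W
#9 (0, 1, 0, -2): internal (-2.121320, -0.707107); octagon support 2.121320 vs apothem 1.5 → ∉ W

6, 7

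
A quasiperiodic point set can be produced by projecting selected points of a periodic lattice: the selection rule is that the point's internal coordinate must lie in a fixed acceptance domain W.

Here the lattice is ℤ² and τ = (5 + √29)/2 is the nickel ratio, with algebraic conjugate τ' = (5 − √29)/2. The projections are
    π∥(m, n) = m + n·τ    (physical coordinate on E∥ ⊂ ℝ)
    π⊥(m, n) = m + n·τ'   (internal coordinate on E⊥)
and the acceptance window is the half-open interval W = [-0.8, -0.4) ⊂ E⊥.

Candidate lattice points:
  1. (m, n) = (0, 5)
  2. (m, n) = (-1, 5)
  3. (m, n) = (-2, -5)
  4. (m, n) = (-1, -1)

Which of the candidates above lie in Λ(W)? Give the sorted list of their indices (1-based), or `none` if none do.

Compute τ' = (5−√29)/2 = -0.192582, so π⊥(m,n) = m -0.192582·n.
candidate 1: (m,n)=(0,5) → π∥ = 0+5·τ ≈ 25.962912, π⊥ = 0+5·τ' ≈ -0.962912 ∉ [-0.8, -0.4) ⇒ out
candidate 2: (m,n)=(-1,5) → π∥ = -1+5·τ ≈ 24.962912, π⊥ = -1+5·τ' ≈ -1.962912 ∉ [-0.8, -0.4) ⇒ out
candidate 3: (m,n)=(-2,-5) → π∥ = -2-5·τ ≈ -27.962912, π⊥ = -2-5·τ' ≈ -1.037088 ∉ [-0.8, -0.4) ⇒ out
candidate 4: (m,n)=(-1,-1) → π∥ = -1-1·τ ≈ -6.192582, π⊥ = -1-1·τ' ≈ -0.807418 ∉ [-0.8, -0.4) ⇒ out

none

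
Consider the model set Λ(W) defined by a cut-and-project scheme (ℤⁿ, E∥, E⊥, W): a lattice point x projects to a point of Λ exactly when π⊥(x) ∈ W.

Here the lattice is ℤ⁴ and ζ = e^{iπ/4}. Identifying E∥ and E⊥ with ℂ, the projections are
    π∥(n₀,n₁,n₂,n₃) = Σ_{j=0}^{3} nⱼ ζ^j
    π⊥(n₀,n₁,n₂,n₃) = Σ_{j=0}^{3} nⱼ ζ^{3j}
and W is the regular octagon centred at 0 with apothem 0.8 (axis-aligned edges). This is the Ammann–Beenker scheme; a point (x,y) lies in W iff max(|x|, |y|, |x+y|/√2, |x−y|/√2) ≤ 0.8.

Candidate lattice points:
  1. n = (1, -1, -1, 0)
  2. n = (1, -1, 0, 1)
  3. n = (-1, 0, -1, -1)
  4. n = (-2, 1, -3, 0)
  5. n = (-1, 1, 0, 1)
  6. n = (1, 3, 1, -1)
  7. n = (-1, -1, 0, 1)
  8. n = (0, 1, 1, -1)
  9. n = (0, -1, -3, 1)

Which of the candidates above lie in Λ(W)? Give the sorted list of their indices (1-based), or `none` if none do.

7

π⊥(n) = n₀ + n₁ζ³ + n₂ζ⁶ + n₃ζ⁹ where ζ = e^{iπ/4}.
#1 (1, -1, -1, 0): internal (1.707107, 0.292893); octagon support 1.707107 vs apothem 0.8 → ∉ W
#2 (1, -1, 0, 1): internal (2.414214, 0.000000); octagon support 2.414214 vs apothem 0.8 → ∉ W
#3 (-1, 0, -1, -1): internal (-1.707107, 0.292893); octagon support 1.707107 vs apothem 0.8 → ∉ W
#4 (-2, 1, -3, 0): internal (-2.707107, 3.707107); octagon support 4.535534 vs apothem 0.8 → ∉ W
#5 (-1, 1, 0, 1): internal (-1.000000, 1.414214); octagon support 1.707107 vs apothem 0.8 → ∉ W
#6 (1, 3, 1, -1): internal (-1.828427, 0.414214); octagon support 1.828427 vs apothem 0.8 → ∉ W
#7 (-1, -1, 0, 1): internal (0.414214, 0.000000); octagon support 0.414214 vs apothem 0.8 → ∈ W
#8 (0, 1, 1, -1): internal (-1.414214, -1.000000); octagon support 1.707107 vs apothem 0.8 → ∉ W
#9 (0, -1, -3, 1): internal (1.414214, 3.000000); octagon support 3.121320 vs apothem 0.8 → ∉ W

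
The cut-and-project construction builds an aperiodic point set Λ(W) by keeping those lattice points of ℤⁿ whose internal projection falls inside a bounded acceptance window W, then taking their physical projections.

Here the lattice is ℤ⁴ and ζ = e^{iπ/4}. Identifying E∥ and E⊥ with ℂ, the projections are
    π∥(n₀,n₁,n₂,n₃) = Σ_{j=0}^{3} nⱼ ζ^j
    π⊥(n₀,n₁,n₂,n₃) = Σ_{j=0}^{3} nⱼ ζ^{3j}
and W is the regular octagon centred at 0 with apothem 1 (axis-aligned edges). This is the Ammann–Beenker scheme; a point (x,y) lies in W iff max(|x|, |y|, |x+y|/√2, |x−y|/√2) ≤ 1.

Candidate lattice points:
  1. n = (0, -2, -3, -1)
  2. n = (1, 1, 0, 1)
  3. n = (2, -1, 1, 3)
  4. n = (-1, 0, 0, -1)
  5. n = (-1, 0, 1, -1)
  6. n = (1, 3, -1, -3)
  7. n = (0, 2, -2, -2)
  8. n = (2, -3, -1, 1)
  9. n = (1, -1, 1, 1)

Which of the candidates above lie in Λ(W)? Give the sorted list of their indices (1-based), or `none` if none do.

none

With ζ = e^{iπ/4} the internal vectors are ζ^0,ζ^3,ζ^6,ζ^9.
#1 (0, -2, -3, -1): internal (0.707107, 0.878680); octagon support 1.121320 vs apothem 1 → ∉ W
#2 (1, 1, 0, 1): internal (1.000000, 1.414214); octagon support 1.707107 vs apothem 1 → ∉ W
#3 (2, -1, 1, 3): internal (4.828427, 0.414214); octagon support 4.828427 vs apothem 1 → ∉ W
#4 (-1, 0, 0, -1): internal (-1.707107, -0.707107); octagon support 1.707107 vs apothem 1 → ∉ W
#5 (-1, 0, 1, -1): internal (-1.707107, -1.707107); octagon support 2.414214 vs apothem 1 → ∉ W
#6 (1, 3, -1, -3): internal (-3.242641, 1.000000); octagon support 3.242641 vs apothem 1 → ∉ W
#7 (0, 2, -2, -2): internal (-2.828427, 2.000000); octagon support 3.414214 vs apothem 1 → ∉ W
#8 (2, -3, -1, 1): internal (4.828427, -0.414214); octagon support 4.828427 vs apothem 1 → ∉ W
#9 (1, -1, 1, 1): internal (2.414214, -1.000000); octagon support 2.414214 vs apothem 1 → ∉ W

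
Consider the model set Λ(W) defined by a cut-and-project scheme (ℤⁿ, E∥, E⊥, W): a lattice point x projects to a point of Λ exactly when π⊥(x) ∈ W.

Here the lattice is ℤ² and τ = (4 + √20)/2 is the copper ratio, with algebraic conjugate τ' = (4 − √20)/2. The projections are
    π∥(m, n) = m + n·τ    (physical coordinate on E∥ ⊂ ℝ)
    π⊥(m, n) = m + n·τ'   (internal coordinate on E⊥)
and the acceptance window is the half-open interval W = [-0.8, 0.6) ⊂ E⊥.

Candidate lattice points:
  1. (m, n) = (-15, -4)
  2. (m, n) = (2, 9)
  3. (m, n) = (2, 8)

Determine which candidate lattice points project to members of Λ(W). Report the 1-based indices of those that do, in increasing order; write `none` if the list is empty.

τ' = (4−√20)/2 ≈ -0.236068.
candidate 1: (m,n)=(-15,-4) → π∥ = -15-4·τ ≈ -31.944272, π⊥ = -15-4·τ' ≈ -14.055728 ∉ [-0.8, 0.6) ⇒ out
candidate 2: (m,n)=(2,9) → π∥ = 2+9·τ ≈ 40.124612, π⊥ = 2+9·τ' ≈ -0.124612 ∈ [-0.8, 0.6) ⇒ IN Λ
candidate 3: (m,n)=(2,8) → π∥ = 2+8·τ ≈ 35.888544, π⊥ = 2+8·τ' ≈ 0.111456 ∈ [-0.8, 0.6) ⇒ IN Λ

2, 3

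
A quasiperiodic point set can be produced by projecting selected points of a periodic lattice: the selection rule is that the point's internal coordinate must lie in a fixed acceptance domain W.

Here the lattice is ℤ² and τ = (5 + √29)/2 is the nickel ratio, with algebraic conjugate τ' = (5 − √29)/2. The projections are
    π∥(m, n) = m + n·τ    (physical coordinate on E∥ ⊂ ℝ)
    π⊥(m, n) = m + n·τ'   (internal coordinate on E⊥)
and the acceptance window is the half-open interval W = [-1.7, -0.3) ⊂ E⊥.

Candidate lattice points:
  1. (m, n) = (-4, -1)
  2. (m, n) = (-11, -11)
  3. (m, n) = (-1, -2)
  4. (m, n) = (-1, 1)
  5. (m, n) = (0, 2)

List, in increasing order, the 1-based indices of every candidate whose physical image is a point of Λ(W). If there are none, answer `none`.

3, 4, 5

τ' = (5−√29)/2 ≈ -0.1926.
[1] lift (-4,-1): star map gives -3.8074; window check -1.7 ≤ -3.8074 < -0.3 is false → out
[2] lift (-11,-11): star map gives -8.8816; window check -1.7 ≤ -8.8816 < -0.3 is false → out
[3] lift (-1,-2): star map gives -0.6148; window check -1.7 ≤ -0.6148 < -0.3 is true → IN Λ
[4] lift (-1,1): star map gives -1.1926; window check -1.7 ≤ -1.1926 < -0.3 is true → IN Λ
[5] lift (0,2): star map gives -0.3852; window check -1.7 ≤ -0.3852 < -0.3 is true → IN Λ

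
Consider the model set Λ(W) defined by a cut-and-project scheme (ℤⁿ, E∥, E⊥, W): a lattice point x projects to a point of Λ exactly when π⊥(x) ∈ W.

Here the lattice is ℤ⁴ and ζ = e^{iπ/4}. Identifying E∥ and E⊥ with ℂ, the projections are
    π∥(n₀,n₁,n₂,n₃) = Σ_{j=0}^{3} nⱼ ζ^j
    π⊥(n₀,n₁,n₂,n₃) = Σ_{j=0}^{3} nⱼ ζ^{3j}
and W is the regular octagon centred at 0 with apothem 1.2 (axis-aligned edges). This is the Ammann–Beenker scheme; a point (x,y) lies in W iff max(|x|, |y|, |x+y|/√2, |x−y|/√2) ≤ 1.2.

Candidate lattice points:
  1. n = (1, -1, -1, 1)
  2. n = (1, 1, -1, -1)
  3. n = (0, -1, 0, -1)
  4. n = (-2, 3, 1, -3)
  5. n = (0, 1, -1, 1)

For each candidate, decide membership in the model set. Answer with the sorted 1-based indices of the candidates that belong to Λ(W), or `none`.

With ζ = e^{iπ/4} the internal vectors are ζ^0,ζ^3,ζ^6,ζ^9.
candidate 1: n = (1, -1, -1, 1) → π⊥ ≈ (+2.414214, +1.000000); max(|x|,|y|,|x±y|/√2) = 2.414214 > 1.2 ⇒ ∉ W
candidate 2: n = (1, 1, -1, -1) → π⊥ ≈ (-0.414214, +1.000000); max(|x|,|y|,|x±y|/√2) = 1.000000 ≤ 1.2 ⇒ ∈ W
candidate 3: n = (0, -1, 0, -1) → π⊥ ≈ (+0.000000, -1.414214); max(|x|,|y|,|x±y|/√2) = 1.414214 > 1.2 ⇒ ∉ W
candidate 4: n = (-2, 3, 1, -3) → π⊥ ≈ (-6.242641, -1.000000); max(|x|,|y|,|x±y|/√2) = 6.242641 > 1.2 ⇒ ∉ W
candidate 5: n = (0, 1, -1, 1) → π⊥ ≈ (+0.000000, +2.414214); max(|x|,|y|,|x±y|/√2) = 2.414214 > 1.2 ⇒ ∉ W

2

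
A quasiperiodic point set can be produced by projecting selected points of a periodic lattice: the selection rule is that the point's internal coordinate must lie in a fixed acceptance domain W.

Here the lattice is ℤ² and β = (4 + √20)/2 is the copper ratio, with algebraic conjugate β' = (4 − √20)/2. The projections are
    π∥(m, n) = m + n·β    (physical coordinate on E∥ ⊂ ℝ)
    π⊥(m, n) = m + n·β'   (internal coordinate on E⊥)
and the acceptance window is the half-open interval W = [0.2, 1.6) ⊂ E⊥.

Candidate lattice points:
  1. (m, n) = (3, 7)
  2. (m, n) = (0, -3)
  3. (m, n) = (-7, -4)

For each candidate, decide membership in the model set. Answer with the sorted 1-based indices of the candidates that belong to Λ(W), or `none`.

1, 2

β' = (4−√20)/2 ≈ -0.2361.
#1 (3,7): internal coord 3 + (7)·β' = +1.3475; +1.3475 ∈ [0.2, 1.6) → IN Λ
#2 (0,-3): internal coord 0 + (-3)·β' = +0.7082; +0.7082 ∈ [0.2, 1.6) → IN Λ
#3 (-7,-4): internal coord -7 + (-4)·β' = -6.0557; -6.0557 ∉ [0.2, 1.6) → out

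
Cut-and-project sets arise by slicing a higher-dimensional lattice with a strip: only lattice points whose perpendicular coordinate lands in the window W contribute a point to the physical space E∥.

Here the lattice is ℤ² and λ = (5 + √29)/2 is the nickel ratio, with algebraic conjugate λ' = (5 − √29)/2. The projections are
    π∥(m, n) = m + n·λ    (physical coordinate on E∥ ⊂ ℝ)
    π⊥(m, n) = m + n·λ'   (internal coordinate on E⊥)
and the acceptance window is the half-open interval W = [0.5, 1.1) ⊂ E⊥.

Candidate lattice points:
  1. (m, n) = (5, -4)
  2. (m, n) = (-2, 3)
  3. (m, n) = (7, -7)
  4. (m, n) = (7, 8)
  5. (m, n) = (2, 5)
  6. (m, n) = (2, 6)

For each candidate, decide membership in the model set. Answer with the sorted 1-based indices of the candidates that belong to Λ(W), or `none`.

5, 6

λ' = (5−√29)/2 ≈ -0.19258.
#1 (5,-4): internal coord 5 + (-4)·λ' = +5.77033; +5.77033 ∉ [0.5, 1.1) → out
#2 (-2,3): internal coord -2 + (3)·λ' = -2.57775; -2.57775 ∉ [0.5, 1.1) → out
#3 (7,-7): internal coord 7 + (-7)·λ' = +8.34808; +8.34808 ∉ [0.5, 1.1) → out
#4 (7,8): internal coord 7 + (8)·λ' = +5.45934; +5.45934 ∉ [0.5, 1.1) → out
#5 (2,5): internal coord 2 + (5)·λ' = +1.03709; +1.03709 ∈ [0.5, 1.1) → IN Λ
#6 (2,6): internal coord 2 + (6)·λ' = +0.84451; +0.84451 ∈ [0.5, 1.1) → IN Λ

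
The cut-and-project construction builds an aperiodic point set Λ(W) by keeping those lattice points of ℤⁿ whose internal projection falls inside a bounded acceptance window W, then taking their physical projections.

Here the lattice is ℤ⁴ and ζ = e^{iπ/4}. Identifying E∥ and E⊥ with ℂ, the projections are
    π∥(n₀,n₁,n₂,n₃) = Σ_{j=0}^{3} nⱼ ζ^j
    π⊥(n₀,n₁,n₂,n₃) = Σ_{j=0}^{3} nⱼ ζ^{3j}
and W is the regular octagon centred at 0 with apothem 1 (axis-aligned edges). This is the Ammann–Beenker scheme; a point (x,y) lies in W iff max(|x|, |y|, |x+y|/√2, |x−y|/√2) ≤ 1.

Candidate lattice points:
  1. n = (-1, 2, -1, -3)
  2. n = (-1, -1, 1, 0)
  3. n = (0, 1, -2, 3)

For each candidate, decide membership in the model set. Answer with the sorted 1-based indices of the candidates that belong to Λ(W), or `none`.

none

With ζ = e^{iπ/4} the internal vectors are ζ^0,ζ^3,ζ^6,ζ^9.
candidate 1: n = (-1, 2, -1, -3) → π⊥ ≈ (-4.535534, +0.292893); max(|x|,|y|,|x±y|/√2) = 4.535534 > 1 ⇒ ∉ W
candidate 2: n = (-1, -1, 1, 0) → π⊥ ≈ (-0.292893, -1.707107); max(|x|,|y|,|x±y|/√2) = 1.707107 > 1 ⇒ ∉ W
candidate 3: n = (0, 1, -2, 3) → π⊥ ≈ (+1.414214, +4.828427); max(|x|,|y|,|x±y|/√2) = 4.828427 > 1 ⇒ ∉ W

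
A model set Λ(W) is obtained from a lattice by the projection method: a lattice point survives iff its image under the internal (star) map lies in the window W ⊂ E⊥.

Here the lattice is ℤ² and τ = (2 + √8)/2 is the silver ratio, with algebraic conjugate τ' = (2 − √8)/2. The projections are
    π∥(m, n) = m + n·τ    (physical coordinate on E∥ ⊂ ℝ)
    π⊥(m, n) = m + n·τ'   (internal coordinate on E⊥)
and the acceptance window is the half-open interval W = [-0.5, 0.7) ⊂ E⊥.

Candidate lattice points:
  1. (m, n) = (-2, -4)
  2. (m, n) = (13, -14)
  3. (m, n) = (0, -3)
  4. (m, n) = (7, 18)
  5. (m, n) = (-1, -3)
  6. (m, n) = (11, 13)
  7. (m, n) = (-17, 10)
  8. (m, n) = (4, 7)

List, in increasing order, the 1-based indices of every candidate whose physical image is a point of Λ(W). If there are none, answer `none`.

τ' = (2−√8)/2 ≈ -0.414214.
candidate 1: (m,n)=(-2,-4) → π∥ = -2-4·τ ≈ -11.656854, π⊥ = -2-4·τ' ≈ -0.343146 ∈ [-0.5, 0.7) ⇒ IN Λ
candidate 2: (m,n)=(13,-14) → π∥ = 13-14·τ ≈ -20.798990, π⊥ = 13-14·τ' ≈ 18.798990 ∉ [-0.5, 0.7) ⇒ out
candidate 3: (m,n)=(0,-3) → π∥ = 0-3·τ ≈ -7.242641, π⊥ = 0-3·τ' ≈ 1.242641 ∉ [-0.5, 0.7) ⇒ out
candidate 4: (m,n)=(7,18) → π∥ = 7+18·τ ≈ 50.455844, π⊥ = 7+18·τ' ≈ -0.455844 ∈ [-0.5, 0.7) ⇒ IN Λ
candidate 5: (m,n)=(-1,-3) → π∥ = -1-3·τ ≈ -8.242641, π⊥ = -1-3·τ' ≈ 0.242641 ∈ [-0.5, 0.7) ⇒ IN Λ
candidate 6: (m,n)=(11,13) → π∥ = 11+13·τ ≈ 42.384776, π⊥ = 11+13·τ' ≈ 5.615224 ∉ [-0.5, 0.7) ⇒ out
candidate 7: (m,n)=(-17,10) → π∥ = -17+10·τ ≈ 7.142136, π⊥ = -17+10·τ' ≈ -21.142136 ∉ [-0.5, 0.7) ⇒ out
candidate 8: (m,n)=(4,7) → π∥ = 4+7·τ ≈ 20.899495, π⊥ = 4+7·τ' ≈ 1.100505 ∉ [-0.5, 0.7) ⇒ out

1, 4, 5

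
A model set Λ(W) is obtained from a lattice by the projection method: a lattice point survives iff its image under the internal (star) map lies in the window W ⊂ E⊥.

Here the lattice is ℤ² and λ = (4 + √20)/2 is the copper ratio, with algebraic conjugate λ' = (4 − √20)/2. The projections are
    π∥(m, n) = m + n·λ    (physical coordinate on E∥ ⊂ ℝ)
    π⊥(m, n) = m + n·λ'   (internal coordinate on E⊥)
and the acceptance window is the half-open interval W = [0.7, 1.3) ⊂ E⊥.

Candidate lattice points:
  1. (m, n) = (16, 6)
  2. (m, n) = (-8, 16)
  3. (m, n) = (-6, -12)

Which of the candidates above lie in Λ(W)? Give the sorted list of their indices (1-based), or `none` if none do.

Numerically λ ≈ 4.23607 and λ' = −1/λ ≈ -0.23607.
candidate 1: (m,n)=(16,6) → π∥ = 16+6·λ ≈ 41.41641, π⊥ = 16+6·λ' ≈ 14.58359 ∉ [0.7, 1.3) ⇒ out
candidate 2: (m,n)=(-8,16) → π∥ = -8+16·λ ≈ 59.77709, π⊥ = -8+16·λ' ≈ -11.77709 ∉ [0.7, 1.3) ⇒ out
candidate 3: (m,n)=(-6,-12) → π∥ = -6-12·λ ≈ -56.83282, π⊥ = -6-12·λ' ≈ -3.16718 ∉ [0.7, 1.3) ⇒ out

none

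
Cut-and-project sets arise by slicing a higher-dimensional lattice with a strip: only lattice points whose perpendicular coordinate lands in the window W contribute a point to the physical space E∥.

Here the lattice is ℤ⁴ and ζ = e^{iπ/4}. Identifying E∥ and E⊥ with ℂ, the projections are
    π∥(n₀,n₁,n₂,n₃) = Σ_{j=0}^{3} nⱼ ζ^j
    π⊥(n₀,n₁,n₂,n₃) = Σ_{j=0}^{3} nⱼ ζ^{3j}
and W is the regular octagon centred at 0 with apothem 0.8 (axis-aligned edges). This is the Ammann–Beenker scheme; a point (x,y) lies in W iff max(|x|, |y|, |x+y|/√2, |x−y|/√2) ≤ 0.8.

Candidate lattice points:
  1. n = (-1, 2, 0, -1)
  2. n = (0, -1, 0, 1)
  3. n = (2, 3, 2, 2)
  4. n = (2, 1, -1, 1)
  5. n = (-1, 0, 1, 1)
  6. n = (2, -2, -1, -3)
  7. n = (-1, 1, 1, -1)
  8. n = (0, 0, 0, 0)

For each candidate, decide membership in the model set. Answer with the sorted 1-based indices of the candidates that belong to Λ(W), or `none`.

With ζ = e^{iπ/4} the internal vectors are ζ^0,ζ^3,ζ^6,ζ^9.
#1 (-1, 2, 0, -1): internal (-3.1213, 0.7071); octagon support 3.1213 vs apothem 0.8 → ∉ W
#2 (0, -1, 0, 1): internal (1.4142, 0.0000); octagon support 1.4142 vs apothem 0.8 → ∉ W
#3 (2, 3, 2, 2): internal (1.2929, 1.5355); octagon support 2.0000 vs apothem 0.8 → ∉ W
#4 (2, 1, -1, 1): internal (2.0000, 2.4142); octagon support 3.1213 vs apothem 0.8 → ∉ W
#5 (-1, 0, 1, 1): internal (-0.2929, -0.2929); octagon support 0.4142 vs apothem 0.8 → ∈ W
#6 (2, -2, -1, -3): internal (1.2929, -2.5355); octagon support 2.7071 vs apothem 0.8 → ∉ W
#7 (-1, 1, 1, -1): internal (-2.4142, -1.0000); octagon support 2.4142 vs apothem 0.8 → ∉ W
#8 (0, 0, 0, 0): internal (0.0000, 0.0000); octagon support 0.0000 vs apothem 0.8 → ∈ W

5, 8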